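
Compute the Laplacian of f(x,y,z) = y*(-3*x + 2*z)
0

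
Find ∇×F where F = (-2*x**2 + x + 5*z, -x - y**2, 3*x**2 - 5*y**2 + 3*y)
(3 - 10*y, 5 - 6*x, -1)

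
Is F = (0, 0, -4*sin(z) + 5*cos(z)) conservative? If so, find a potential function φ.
Yes, F is conservative. φ = 5*sin(z) + 4*cos(z)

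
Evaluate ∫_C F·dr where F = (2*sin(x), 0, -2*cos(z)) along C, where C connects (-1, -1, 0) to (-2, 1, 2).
-2*sqrt(2)*sin(pi/4 + 2) + 2*cos(1)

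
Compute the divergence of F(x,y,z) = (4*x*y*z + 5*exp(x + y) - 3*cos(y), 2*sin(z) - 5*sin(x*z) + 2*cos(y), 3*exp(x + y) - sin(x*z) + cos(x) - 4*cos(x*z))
4*x*sin(x*z) - x*cos(x*z) + 4*y*z + 5*exp(x + y) - 2*sin(y)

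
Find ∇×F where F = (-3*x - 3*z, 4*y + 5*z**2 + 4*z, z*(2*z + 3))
(-10*z - 4, -3, 0)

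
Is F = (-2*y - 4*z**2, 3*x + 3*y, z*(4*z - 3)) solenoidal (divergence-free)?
No, ∇·F = 8*z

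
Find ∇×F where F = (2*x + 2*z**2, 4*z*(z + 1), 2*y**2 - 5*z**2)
(4*y - 8*z - 4, 4*z, 0)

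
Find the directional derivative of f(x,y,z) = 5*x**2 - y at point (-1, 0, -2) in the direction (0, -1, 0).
1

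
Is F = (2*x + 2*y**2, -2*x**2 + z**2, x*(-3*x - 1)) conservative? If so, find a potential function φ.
No, ∇×F = (-2*z, 6*x + 1, -4*x - 4*y) ≠ 0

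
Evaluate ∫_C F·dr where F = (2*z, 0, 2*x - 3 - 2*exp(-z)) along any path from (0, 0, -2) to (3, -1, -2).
-12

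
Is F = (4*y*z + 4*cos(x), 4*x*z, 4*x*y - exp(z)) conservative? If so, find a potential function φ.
Yes, F is conservative. φ = 4*x*y*z - exp(z) + 4*sin(x)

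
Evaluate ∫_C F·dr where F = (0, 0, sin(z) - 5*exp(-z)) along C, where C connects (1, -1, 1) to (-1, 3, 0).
-5*exp(-1) + cos(1) + 4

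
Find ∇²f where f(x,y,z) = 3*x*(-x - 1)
-6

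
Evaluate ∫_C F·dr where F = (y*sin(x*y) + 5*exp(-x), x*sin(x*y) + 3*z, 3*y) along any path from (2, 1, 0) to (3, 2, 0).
-cos(6) + cos(2) - 5*exp(-3) + 5*exp(-2)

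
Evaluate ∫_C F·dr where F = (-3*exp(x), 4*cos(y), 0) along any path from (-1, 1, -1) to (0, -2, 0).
-4*sin(2) - 4*sin(1) - 3 + 3*exp(-1)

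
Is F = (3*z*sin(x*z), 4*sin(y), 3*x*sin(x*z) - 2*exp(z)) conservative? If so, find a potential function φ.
Yes, F is conservative. φ = -2*exp(z) - 4*cos(y) - 3*cos(x*z)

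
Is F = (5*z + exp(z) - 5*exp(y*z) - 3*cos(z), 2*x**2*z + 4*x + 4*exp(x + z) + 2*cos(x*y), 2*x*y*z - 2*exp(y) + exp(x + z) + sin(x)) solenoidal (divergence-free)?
No, ∇·F = 2*x*y - 2*x*sin(x*y) + exp(x + z)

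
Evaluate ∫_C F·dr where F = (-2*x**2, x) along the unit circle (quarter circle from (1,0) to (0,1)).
2/3 + pi/4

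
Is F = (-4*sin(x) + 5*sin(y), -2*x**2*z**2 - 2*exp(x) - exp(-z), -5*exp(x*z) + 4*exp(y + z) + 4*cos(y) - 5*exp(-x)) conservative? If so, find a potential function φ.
No, ∇×F = ((4*(x**2*z + exp(y + z) - sin(y))*exp(z) - 1)*exp(-z), 5*z*exp(x*z) - 5*exp(-x), -4*x*z**2 - 2*exp(x) - 5*cos(y)) ≠ 0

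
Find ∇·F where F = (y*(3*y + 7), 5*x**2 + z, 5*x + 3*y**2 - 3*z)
-3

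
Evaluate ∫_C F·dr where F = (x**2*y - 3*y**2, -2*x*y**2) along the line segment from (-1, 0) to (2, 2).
-85/6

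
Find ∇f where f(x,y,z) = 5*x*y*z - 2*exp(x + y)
(5*y*z - 2*exp(x + y), 5*x*z - 2*exp(x + y), 5*x*y)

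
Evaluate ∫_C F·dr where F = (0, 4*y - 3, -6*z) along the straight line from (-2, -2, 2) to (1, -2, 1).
9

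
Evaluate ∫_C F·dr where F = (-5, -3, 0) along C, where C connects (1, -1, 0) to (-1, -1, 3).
10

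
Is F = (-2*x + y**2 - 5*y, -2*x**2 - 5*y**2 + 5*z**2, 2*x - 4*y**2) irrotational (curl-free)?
No, ∇×F = (-8*y - 10*z, -2, -4*x - 2*y + 5)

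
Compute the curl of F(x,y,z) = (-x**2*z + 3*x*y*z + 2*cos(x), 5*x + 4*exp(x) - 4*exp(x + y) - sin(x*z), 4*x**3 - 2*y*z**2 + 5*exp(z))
(x*cos(x*z) - 2*z**2, x*(-13*x + 3*y), -3*x*z - z*cos(x*z) + 4*exp(x) - 4*exp(x + y) + 5)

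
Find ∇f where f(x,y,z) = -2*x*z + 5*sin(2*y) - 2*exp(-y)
(-2*z, 10*cos(2*y) + 2*exp(-y), -2*x)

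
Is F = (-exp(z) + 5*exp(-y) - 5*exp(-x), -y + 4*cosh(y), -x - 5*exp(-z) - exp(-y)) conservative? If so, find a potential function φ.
No, ∇×F = (exp(-y), 1 - exp(z), 5*exp(-y)) ≠ 0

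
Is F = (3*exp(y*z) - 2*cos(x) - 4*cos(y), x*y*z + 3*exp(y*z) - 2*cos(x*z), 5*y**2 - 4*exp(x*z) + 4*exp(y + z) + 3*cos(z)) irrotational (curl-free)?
No, ∇×F = (-x*y - 2*x*sin(x*z) - 3*y*exp(y*z) + 10*y + 4*exp(y + z), 3*y*exp(y*z) + 4*z*exp(x*z), y*z - 3*z*exp(y*z) + 2*z*sin(x*z) - 4*sin(y))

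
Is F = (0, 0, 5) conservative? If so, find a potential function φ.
Yes, F is conservative. φ = 5*z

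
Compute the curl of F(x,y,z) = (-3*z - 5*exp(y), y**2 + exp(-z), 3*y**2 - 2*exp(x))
(6*y + exp(-z), 2*exp(x) - 3, 5*exp(y))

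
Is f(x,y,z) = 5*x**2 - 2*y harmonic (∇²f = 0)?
No, ∇²f = 10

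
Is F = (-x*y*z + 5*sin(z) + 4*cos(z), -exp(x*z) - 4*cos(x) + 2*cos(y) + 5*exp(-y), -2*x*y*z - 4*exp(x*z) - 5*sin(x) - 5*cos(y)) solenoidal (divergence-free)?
No, ∇·F = -2*x*y - 4*x*exp(x*z) - y*z - 2*sin(y) - 5*exp(-y)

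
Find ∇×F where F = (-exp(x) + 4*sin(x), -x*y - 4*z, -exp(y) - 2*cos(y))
(-exp(y) + 2*sin(y) + 4, 0, -y)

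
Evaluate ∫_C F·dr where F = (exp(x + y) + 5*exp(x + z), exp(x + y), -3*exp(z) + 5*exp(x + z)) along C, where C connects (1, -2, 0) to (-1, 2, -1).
-4*E - 4*exp(-1) + 5*exp(-2) + 3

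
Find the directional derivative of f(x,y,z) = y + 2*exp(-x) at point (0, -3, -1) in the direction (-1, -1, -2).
sqrt(6)/6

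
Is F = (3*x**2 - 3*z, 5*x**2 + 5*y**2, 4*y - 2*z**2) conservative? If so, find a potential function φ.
No, ∇×F = (4, -3, 10*x) ≠ 0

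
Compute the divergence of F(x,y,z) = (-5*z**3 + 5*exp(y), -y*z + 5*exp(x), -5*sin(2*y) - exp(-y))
-z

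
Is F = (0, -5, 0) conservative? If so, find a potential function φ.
Yes, F is conservative. φ = -5*y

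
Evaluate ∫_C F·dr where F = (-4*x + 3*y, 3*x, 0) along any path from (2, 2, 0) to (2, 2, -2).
0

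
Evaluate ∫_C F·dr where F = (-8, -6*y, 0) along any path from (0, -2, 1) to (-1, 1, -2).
17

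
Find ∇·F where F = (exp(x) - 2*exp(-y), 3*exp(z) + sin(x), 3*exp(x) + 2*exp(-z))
exp(x) - 2*exp(-z)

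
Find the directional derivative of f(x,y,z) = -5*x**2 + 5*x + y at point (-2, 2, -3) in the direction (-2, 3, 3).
-47*sqrt(22)/22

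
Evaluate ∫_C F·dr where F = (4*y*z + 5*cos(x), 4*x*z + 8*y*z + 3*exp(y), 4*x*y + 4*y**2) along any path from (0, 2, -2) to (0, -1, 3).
-3*exp(2) + 3*exp(-1) + 44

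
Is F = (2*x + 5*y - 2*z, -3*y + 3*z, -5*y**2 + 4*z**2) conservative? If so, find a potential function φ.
No, ∇×F = (-10*y - 3, -2, -5) ≠ 0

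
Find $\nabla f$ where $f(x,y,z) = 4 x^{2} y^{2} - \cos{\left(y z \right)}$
(8*x*y**2, 8*x**2*y + z*sin(y*z), y*sin(y*z))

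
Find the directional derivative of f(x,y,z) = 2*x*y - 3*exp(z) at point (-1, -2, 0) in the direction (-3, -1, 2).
4*sqrt(14)/7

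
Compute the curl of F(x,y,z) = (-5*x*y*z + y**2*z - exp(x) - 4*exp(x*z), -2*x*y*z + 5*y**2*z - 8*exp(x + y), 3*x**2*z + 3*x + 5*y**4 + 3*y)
(2*x*y + 20*y**3 - 5*y**2 + 3, -5*x*y - 6*x*z - 4*x*exp(x*z) + y**2 - 3, 5*x*z - 4*y*z - 8*exp(x + y))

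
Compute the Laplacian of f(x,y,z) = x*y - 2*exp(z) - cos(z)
-2*exp(z) + cos(z)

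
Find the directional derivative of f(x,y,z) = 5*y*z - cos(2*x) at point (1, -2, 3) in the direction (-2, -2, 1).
-40/3 - 4*sin(2)/3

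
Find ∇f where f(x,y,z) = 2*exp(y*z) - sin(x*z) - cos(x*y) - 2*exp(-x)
(y*sin(x*y) - z*cos(x*z) + 2*exp(-x), x*sin(x*y) + 2*z*exp(y*z), -x*cos(x*z) + 2*y*exp(y*z))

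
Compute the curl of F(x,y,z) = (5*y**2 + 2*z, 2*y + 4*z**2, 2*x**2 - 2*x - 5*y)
(-8*z - 5, 4 - 4*x, -10*y)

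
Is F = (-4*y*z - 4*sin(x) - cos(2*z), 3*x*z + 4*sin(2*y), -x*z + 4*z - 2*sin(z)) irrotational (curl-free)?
No, ∇×F = (-3*x, -4*y + z + 2*sin(2*z), 7*z)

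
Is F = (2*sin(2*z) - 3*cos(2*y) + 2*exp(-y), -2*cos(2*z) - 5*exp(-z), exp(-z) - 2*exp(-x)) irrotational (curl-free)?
No, ∇×F = (-4*sin(2*z) - 5*exp(-z), 4*cos(2*z) - 2*exp(-x), -6*sin(2*y) + 2*exp(-y))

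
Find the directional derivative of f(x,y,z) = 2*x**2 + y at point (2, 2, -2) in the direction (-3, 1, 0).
-23*sqrt(10)/10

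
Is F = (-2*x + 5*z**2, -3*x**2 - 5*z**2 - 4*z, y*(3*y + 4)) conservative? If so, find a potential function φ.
No, ∇×F = (6*y + 10*z + 8, 10*z, -6*x) ≠ 0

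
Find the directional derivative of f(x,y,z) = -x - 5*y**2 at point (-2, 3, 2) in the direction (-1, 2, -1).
-59*sqrt(6)/6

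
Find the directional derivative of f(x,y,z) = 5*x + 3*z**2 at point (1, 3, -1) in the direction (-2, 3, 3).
-14*sqrt(22)/11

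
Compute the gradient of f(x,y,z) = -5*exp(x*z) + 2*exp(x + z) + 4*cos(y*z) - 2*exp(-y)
(-5*z*exp(x*z) + 2*exp(x + z), -4*z*sin(y*z) + 2*exp(-y), -5*x*exp(x*z) - 4*y*sin(y*z) + 2*exp(x + z))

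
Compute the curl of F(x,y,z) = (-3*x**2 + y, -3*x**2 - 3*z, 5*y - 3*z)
(8, 0, -6*x - 1)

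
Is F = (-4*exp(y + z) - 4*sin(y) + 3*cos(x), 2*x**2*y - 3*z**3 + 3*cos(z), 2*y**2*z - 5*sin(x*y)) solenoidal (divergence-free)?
No, ∇·F = 2*x**2 + 2*y**2 - 3*sin(x)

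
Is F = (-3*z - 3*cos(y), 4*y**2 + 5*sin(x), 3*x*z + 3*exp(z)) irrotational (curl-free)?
No, ∇×F = (0, -3*z - 3, -3*sin(y) + 5*cos(x))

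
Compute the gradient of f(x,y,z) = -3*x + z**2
(-3, 0, 2*z)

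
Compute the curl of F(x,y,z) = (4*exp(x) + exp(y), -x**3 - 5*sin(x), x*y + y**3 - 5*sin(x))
(x + 3*y**2, -y + 5*cos(x), -3*x**2 - exp(y) - 5*cos(x))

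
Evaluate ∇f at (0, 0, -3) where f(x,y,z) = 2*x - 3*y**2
(2, 0, 0)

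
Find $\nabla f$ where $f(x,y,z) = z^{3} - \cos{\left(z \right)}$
(0, 0, 3*z**2 + sin(z))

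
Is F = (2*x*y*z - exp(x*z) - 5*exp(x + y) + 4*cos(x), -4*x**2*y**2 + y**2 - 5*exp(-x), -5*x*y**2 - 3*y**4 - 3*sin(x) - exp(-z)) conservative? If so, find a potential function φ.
No, ∇×F = (-10*x*y - 12*y**3, 2*x*y - x*exp(x*z) + 5*y**2 + 3*cos(x), -8*x*y**2 - 2*x*z + 5*exp(x + y) + 5*exp(-x)) ≠ 0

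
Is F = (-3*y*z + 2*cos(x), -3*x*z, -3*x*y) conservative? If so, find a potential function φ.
Yes, F is conservative. φ = -3*x*y*z + 2*sin(x)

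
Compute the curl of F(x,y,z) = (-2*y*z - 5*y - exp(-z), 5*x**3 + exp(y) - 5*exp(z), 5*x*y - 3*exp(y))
(5*x - 3*exp(y) + 5*exp(z), -7*y + exp(-z), 15*x**2 + 2*z + 5)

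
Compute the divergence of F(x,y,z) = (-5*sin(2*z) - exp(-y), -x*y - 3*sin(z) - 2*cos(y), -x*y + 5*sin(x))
-x + 2*sin(y)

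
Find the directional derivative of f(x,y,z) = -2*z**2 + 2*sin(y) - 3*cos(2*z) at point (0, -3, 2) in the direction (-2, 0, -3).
6*sqrt(13)*(4 - 3*sin(4))/13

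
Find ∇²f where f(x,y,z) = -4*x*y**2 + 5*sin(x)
-8*x - 5*sin(x)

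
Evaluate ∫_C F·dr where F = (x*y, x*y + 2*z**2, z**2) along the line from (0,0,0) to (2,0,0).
0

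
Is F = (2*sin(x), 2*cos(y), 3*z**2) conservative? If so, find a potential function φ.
Yes, F is conservative. φ = z**3 + 2*sin(y) - 2*cos(x)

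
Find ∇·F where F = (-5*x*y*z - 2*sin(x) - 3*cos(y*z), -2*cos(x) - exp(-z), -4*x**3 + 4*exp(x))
-5*y*z - 2*cos(x)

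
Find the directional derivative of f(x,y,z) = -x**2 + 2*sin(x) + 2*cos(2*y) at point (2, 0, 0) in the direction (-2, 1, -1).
2*sqrt(6)*(2 - cos(2))/3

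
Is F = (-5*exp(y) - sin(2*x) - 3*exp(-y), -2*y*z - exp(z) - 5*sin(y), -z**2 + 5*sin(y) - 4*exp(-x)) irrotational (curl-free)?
No, ∇×F = (2*y + exp(z) + 5*cos(y), -4*exp(-x), 5*exp(y) - 3*exp(-y))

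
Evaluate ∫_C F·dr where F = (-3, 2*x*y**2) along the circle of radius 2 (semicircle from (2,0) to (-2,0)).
12 + 4*pi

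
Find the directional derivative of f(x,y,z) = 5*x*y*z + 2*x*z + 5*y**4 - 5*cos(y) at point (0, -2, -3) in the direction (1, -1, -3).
sqrt(11)*(5*sin(2) + 184)/11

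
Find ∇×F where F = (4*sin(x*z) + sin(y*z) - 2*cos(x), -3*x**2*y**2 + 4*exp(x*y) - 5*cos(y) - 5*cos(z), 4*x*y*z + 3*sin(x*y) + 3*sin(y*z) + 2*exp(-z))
(4*x*z + 3*x*cos(x*y) + 3*z*cos(y*z) - 5*sin(z), 4*x*cos(x*z) - 4*y*z - 3*y*cos(x*y) + y*cos(y*z), -6*x*y**2 + 4*y*exp(x*y) - z*cos(y*z))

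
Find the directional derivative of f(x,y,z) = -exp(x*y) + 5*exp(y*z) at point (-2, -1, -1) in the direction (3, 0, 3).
sqrt(2)*E*(-5 + E)/2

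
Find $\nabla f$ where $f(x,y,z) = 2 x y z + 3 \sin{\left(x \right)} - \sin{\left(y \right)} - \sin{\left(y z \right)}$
(2*y*z + 3*cos(x), 2*x*z - z*cos(y*z) - cos(y), y*(2*x - cos(y*z)))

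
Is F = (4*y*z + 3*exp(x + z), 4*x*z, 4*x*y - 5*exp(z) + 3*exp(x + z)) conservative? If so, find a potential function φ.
Yes, F is conservative. φ = 4*x*y*z - 5*exp(z) + 3*exp(x + z)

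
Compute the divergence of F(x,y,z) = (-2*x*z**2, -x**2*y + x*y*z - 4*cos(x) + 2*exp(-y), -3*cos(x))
-x**2 + x*z - 2*z**2 - 2*exp(-y)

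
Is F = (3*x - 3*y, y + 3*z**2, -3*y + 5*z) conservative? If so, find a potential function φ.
No, ∇×F = (-6*z - 3, 0, 3) ≠ 0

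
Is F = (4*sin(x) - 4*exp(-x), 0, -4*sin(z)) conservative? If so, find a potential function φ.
Yes, F is conservative. φ = -4*cos(x) + 4*cos(z) + 4*exp(-x)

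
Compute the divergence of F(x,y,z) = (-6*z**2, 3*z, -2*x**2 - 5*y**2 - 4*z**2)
-8*z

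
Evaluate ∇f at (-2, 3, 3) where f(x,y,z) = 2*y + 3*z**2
(0, 2, 18)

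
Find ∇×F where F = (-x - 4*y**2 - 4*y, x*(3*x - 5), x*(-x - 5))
(0, 2*x + 5, 6*x + 8*y - 1)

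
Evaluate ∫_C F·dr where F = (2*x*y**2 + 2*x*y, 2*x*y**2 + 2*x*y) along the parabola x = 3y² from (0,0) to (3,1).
159/10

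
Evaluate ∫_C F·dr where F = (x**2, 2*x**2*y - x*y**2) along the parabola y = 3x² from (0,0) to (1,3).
-29/21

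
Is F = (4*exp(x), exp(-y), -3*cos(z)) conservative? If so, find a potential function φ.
Yes, F is conservative. φ = 4*exp(x) - 3*sin(z) - exp(-y)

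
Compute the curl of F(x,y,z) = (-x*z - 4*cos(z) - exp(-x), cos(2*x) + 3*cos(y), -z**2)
(0, -x + 4*sin(z), -2*sin(2*x))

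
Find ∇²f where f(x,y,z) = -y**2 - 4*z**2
-10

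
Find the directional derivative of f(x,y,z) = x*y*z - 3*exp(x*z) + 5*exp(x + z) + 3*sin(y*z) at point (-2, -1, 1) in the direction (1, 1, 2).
sqrt(6)*(-3*exp(2)*cos(1) + exp(2) + 9 + 15*E)*exp(-2)/6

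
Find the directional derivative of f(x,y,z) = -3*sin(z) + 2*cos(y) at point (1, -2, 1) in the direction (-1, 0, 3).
-9*sqrt(10)*cos(1)/10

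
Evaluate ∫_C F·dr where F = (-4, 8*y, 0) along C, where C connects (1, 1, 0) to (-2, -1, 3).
12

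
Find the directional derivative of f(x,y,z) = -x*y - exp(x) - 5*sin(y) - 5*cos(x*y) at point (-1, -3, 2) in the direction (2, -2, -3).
2*sqrt(17)*(5*E*cos(3) - 10*E*sin(3) - 1 + 2*E)*exp(-1)/17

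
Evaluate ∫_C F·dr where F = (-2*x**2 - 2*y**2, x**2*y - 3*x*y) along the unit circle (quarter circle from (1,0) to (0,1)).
5/4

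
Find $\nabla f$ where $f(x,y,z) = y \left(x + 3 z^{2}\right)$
(y, x + 3*z**2, 6*y*z)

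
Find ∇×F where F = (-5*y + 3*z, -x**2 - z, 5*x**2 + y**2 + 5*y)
(2*y + 6, 3 - 10*x, 5 - 2*x)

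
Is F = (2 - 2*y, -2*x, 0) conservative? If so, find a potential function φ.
Yes, F is conservative. φ = 2*x*(1 - y)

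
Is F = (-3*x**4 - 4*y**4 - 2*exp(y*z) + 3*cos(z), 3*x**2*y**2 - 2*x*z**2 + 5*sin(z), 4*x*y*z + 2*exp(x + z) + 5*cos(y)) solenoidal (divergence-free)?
No, ∇·F = -12*x**3 + 6*x**2*y + 4*x*y + 2*exp(x + z)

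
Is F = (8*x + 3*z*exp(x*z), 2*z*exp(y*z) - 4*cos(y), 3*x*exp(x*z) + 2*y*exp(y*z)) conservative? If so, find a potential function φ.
Yes, F is conservative. φ = 4*x**2 + 3*exp(x*z) + 2*exp(y*z) - 4*sin(y)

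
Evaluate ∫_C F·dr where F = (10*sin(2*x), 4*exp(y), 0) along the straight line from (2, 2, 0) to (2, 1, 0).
4*E*(1 - E)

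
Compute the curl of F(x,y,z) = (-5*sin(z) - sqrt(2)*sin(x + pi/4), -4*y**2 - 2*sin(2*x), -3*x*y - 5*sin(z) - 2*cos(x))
(-3*x, 3*y - 2*sin(x) - 5*cos(z), -4*cos(2*x))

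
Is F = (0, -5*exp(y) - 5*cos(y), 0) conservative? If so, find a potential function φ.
Yes, F is conservative. φ = -5*exp(y) - 5*sin(y)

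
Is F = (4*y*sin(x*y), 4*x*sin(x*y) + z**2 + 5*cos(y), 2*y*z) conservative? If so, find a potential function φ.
Yes, F is conservative. φ = y*z**2 + 5*sin(y) - 4*cos(x*y)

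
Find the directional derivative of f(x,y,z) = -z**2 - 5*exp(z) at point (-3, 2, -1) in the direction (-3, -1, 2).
sqrt(14)*(-5 + 2*E)*exp(-1)/7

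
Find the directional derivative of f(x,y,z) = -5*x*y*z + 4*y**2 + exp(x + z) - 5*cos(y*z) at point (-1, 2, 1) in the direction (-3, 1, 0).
sqrt(10)*(5*sin(2) + 48)/10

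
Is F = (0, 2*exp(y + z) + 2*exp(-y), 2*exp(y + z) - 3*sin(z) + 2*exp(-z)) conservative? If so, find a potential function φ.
Yes, F is conservative. φ = 2*exp(y + z) + 3*cos(z) - 2*exp(-z) - 2*exp(-y)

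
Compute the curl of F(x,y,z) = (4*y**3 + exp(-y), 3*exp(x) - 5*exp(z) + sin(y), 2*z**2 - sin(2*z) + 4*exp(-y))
(5*exp(z) - 4*exp(-y), 0, -12*y**2 + 3*exp(x) + exp(-y))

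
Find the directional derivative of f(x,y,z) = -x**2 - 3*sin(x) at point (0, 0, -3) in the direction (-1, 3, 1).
3*sqrt(11)/11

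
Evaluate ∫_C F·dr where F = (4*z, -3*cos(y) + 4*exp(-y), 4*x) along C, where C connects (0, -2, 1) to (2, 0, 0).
-4 - 3*sin(2) + 4*exp(2)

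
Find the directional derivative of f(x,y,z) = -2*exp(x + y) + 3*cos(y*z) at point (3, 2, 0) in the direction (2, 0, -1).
-4*sqrt(5)*exp(5)/5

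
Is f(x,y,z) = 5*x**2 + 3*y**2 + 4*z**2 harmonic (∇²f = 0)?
No, ∇²f = 24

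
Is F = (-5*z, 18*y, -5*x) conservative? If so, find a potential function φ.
Yes, F is conservative. φ = -5*x*z + 9*y**2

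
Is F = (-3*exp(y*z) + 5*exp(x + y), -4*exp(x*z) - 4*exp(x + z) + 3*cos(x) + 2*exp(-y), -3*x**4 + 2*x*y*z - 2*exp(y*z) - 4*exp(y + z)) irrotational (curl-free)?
No, ∇×F = (2*x*z + 4*x*exp(x*z) - 2*z*exp(y*z) + 4*exp(x + z) - 4*exp(y + z), 12*x**3 - 2*y*z - 3*y*exp(y*z), -4*z*exp(x*z) + 3*z*exp(y*z) - 5*exp(x + y) - 4*exp(x + z) - 3*sin(x))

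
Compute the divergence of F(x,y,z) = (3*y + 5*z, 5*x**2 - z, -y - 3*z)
-3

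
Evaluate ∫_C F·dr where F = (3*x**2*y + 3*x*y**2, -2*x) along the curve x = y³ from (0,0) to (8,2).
6008/5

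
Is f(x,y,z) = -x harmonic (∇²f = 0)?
Yes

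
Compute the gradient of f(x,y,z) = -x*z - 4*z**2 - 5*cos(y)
(-z, 5*sin(y), -x - 8*z)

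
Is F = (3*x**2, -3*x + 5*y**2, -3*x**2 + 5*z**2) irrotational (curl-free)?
No, ∇×F = (0, 6*x, -3)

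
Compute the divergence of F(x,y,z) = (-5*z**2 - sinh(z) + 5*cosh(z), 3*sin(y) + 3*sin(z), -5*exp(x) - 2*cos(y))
3*cos(y)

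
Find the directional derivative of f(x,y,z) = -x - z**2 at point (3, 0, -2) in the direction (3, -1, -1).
-7*sqrt(11)/11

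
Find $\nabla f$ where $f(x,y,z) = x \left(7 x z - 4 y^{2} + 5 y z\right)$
(14*x*z - 4*y**2 + 5*y*z, x*(-8*y + 5*z), x*(7*x + 5*y))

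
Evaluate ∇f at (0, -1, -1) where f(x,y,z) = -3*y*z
(0, 3, 3)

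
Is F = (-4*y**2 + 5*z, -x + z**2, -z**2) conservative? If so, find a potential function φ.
No, ∇×F = (-2*z, 5, 8*y - 1) ≠ 0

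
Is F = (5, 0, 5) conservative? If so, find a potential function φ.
Yes, F is conservative. φ = 5*x + 5*z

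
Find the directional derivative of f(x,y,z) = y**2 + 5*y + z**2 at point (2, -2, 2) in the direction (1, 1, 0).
sqrt(2)/2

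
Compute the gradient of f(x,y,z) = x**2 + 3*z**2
(2*x, 0, 6*z)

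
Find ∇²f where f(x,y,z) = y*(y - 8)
2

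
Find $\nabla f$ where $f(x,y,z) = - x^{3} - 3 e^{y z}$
(-3*x**2, -3*z*exp(y*z), -3*y*exp(y*z))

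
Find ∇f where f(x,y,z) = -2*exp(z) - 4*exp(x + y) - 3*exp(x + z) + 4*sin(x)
(-4*exp(x + y) - 3*exp(x + z) + 4*cos(x), -4*exp(x + y), (-3*exp(x) - 2)*exp(z))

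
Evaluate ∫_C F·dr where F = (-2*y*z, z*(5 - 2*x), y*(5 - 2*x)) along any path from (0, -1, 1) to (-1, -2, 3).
-37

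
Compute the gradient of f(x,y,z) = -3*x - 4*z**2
(-3, 0, -8*z)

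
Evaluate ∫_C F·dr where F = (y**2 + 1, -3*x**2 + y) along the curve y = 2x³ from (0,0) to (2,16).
3078/35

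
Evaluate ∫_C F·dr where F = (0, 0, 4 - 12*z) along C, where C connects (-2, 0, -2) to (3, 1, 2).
16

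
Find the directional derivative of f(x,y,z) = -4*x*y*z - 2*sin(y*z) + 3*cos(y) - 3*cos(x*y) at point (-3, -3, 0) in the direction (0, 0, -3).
30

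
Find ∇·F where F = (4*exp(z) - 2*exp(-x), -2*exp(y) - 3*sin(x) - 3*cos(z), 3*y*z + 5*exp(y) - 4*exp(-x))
3*y - 2*exp(y) + 2*exp(-x)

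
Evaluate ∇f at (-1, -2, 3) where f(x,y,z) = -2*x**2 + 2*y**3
(4, 24, 0)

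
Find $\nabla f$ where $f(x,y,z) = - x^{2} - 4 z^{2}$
(-2*x, 0, -8*z)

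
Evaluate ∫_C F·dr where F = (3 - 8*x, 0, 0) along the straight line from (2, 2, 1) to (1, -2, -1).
9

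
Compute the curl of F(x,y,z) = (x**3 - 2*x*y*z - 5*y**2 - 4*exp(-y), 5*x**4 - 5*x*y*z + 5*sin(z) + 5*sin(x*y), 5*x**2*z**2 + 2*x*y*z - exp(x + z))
(5*x*y + 2*x*z - 5*cos(z), -2*x*y - 10*x*z**2 - 2*y*z + exp(x + z), 20*x**3 + 2*x*z - 5*y*z + 5*y*cos(x*y) + 10*y - 4*exp(-y))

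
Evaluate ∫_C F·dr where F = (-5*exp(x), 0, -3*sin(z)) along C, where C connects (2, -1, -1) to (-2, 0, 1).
10*sinh(2)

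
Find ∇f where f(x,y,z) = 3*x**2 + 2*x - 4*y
(6*x + 2, -4, 0)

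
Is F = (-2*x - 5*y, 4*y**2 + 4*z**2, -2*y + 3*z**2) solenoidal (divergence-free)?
No, ∇·F = 8*y + 6*z - 2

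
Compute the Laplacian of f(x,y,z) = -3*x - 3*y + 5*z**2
10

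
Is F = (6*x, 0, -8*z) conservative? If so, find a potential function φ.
Yes, F is conservative. φ = 3*x**2 - 4*z**2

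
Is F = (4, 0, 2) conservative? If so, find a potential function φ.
Yes, F is conservative. φ = 4*x + 2*z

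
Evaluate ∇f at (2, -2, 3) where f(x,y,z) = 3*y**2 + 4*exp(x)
(4*exp(2), -12, 0)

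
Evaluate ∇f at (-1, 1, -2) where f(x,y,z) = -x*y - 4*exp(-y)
(-1, 1 + 4*exp(-1), 0)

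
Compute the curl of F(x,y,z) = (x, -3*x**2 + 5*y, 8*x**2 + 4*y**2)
(8*y, -16*x, -6*x)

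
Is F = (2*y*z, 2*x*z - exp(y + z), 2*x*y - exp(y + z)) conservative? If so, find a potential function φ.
Yes, F is conservative. φ = 2*x*y*z - exp(y + z)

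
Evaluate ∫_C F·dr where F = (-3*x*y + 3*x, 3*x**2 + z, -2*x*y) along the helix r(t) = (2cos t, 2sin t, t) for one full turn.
0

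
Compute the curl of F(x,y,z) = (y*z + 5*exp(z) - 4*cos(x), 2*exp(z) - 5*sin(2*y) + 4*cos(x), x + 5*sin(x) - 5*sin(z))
(-2*exp(z), y + 5*exp(z) - 5*cos(x) - 1, -z - 4*sin(x))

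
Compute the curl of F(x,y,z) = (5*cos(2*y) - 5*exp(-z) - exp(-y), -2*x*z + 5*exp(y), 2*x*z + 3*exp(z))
(2*x, -2*z + 5*exp(-z), -2*z + 10*sin(2*y) - exp(-y))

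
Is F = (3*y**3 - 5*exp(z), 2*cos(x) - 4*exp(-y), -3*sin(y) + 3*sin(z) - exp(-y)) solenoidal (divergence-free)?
No, ∇·F = 3*cos(z) + 4*exp(-y)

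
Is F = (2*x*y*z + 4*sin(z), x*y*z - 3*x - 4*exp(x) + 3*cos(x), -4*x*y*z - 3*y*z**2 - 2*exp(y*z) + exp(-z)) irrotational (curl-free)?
No, ∇×F = (-x*y - 4*x*z - 3*z**2 - 2*z*exp(y*z), 2*x*y + 4*y*z + 4*cos(z), -2*x*z + y*z - 4*exp(x) - 3*sin(x) - 3)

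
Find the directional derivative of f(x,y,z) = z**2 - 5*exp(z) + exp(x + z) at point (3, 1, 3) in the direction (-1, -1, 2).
sqrt(6)*(-10*exp(3) + 12 + exp(6))/6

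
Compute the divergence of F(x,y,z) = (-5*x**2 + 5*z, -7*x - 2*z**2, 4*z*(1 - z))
-10*x - 8*z + 4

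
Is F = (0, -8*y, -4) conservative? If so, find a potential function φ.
Yes, F is conservative. φ = -4*y**2 - 4*z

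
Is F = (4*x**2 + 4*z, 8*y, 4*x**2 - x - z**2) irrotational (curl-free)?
No, ∇×F = (0, 5 - 8*x, 0)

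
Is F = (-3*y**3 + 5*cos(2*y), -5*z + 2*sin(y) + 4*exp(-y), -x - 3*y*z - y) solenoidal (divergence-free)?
No, ∇·F = -3*y + 2*cos(y) - 4*exp(-y)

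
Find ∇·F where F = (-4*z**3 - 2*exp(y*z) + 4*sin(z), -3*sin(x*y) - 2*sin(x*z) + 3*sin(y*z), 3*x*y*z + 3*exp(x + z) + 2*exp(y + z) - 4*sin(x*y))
3*x*y - 3*x*cos(x*y) + 3*z*cos(y*z) + 3*exp(x + z) + 2*exp(y + z)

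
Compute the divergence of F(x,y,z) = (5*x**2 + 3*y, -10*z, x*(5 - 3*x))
10*x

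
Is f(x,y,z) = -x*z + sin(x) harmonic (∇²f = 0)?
No, ∇²f = -sin(x)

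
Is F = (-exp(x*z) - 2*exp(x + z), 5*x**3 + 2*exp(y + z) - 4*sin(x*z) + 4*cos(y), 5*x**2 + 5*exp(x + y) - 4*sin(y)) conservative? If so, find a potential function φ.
No, ∇×F = (4*x*cos(x*z) + 5*exp(x + y) - 2*exp(y + z) - 4*cos(y), -x*exp(x*z) - 10*x - 5*exp(x + y) - 2*exp(x + z), 15*x**2 - 4*z*cos(x*z)) ≠ 0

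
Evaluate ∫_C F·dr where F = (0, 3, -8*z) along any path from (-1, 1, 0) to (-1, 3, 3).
-30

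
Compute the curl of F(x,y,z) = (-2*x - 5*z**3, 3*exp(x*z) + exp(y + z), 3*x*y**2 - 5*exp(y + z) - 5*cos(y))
(6*x*y - 3*x*exp(x*z) - 6*exp(y + z) + 5*sin(y), -3*y**2 - 15*z**2, 3*z*exp(x*z))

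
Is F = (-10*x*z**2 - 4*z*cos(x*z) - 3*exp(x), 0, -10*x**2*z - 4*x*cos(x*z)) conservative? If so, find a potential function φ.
Yes, F is conservative. φ = -5*x**2*z**2 - 3*exp(x) - 4*sin(x*z)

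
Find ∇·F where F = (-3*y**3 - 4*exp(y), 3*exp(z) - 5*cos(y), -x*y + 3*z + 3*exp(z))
3*exp(z) + 5*sin(y) + 3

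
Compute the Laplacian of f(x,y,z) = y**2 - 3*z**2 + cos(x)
-cos(x) - 4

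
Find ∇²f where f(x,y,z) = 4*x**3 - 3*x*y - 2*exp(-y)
24*x - 2*exp(-y)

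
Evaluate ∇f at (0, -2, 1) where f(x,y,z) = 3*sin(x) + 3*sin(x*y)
(-3, 0, 0)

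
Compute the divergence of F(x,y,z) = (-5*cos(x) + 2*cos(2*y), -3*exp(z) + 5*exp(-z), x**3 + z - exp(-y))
5*sin(x) + 1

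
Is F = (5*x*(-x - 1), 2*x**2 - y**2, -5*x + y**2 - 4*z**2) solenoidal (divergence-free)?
No, ∇·F = -10*x - 2*y - 8*z - 5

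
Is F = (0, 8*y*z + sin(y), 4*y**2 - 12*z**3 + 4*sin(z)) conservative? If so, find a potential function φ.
Yes, F is conservative. φ = 4*y**2*z - 3*z**4 - cos(y) - 4*cos(z)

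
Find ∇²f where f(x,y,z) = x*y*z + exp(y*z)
(y**2 + z**2)*exp(y*z)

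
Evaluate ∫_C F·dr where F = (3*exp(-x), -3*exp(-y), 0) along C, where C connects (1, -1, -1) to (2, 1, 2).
3*(-exp(3) - 1 + 2*E)*exp(-2)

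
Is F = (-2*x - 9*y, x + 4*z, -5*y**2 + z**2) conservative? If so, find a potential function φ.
No, ∇×F = (-10*y - 4, 0, 10) ≠ 0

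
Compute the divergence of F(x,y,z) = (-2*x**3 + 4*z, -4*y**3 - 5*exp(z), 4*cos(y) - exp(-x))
-6*x**2 - 12*y**2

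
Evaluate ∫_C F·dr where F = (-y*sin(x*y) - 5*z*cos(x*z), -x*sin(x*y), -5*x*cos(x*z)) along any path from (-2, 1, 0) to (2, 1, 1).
-5*sin(2)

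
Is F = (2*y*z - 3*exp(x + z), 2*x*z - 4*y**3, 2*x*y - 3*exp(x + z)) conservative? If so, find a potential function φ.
Yes, F is conservative. φ = 2*x*y*z - y**4 - 3*exp(x + z)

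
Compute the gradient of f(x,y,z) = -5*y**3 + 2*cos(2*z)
(0, -15*y**2, -4*sin(2*z))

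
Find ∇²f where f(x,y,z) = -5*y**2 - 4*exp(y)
-4*exp(y) - 10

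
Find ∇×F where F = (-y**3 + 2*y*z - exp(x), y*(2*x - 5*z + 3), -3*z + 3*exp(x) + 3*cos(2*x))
(5*y, 2*y - 3*exp(x) + 6*sin(2*x), 3*y**2 + 2*y - 2*z)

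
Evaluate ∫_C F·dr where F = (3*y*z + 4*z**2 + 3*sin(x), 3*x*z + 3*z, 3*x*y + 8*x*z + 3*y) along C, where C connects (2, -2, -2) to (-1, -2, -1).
-72 - 3*cos(1) + 3*cos(2)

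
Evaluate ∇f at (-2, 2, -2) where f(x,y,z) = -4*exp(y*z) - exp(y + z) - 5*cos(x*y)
(-10*sin(4), 10*sin(4) - 1 + 8*exp(-4), -1 - 8*exp(-4))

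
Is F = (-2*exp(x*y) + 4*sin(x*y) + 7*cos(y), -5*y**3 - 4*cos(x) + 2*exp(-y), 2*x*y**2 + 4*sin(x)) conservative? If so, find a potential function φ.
No, ∇×F = (4*x*y, -2*y**2 - 4*cos(x), 2*x*exp(x*y) - 4*x*cos(x*y) + 4*sin(x) + 7*sin(y)) ≠ 0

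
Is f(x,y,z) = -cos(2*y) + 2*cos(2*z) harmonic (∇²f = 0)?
No, ∇²f = 4*cos(2*y) - 8*cos(2*z)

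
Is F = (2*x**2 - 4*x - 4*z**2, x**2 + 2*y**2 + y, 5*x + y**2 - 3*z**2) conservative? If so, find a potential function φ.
No, ∇×F = (2*y, -8*z - 5, 2*x) ≠ 0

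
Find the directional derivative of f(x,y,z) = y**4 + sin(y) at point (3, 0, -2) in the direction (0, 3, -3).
sqrt(2)/2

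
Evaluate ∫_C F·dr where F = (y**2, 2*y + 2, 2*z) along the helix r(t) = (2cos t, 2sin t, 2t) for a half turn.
-32/3 + 4*pi**2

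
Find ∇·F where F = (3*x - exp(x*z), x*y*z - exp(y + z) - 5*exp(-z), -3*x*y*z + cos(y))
-3*x*y + x*z - z*exp(x*z) - exp(y + z) + 3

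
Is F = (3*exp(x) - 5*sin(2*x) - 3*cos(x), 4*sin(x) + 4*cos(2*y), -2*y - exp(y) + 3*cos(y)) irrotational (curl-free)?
No, ∇×F = (-exp(y) - 3*sin(y) - 2, 0, 4*cos(x))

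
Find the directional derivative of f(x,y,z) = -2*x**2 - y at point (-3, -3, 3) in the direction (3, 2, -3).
17*sqrt(22)/11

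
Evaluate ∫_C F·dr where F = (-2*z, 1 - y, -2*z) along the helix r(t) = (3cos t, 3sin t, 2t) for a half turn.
4*pi*(3 - pi)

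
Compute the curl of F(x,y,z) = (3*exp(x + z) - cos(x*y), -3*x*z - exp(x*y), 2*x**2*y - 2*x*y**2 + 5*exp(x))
(x*(2*x - 4*y + 3), -4*x*y + 2*y**2 - 5*exp(x) + 3*exp(x + z), -x*sin(x*y) - y*exp(x*y) - 3*z)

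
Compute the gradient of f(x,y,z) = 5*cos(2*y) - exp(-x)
(exp(-x), -10*sin(2*y), 0)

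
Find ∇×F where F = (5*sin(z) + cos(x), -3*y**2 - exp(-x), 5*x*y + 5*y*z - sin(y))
(5*x + 5*z - cos(y), -5*y + 5*cos(z), exp(-x))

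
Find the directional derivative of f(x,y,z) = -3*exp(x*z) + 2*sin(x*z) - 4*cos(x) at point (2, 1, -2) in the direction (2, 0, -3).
2*sqrt(13)*(15 + 4*exp(4)*sin(2) - 10*exp(4)*cos(4))*exp(-4)/13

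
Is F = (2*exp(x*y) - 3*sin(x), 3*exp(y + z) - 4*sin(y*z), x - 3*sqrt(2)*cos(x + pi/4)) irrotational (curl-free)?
No, ∇×F = (4*y*cos(y*z) - 3*exp(y + z), -3*sqrt(2)*sin(x + pi/4) - 1, -2*x*exp(x*y))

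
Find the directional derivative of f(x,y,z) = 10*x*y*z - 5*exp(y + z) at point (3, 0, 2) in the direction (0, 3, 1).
2*sqrt(10)*(9 - exp(2))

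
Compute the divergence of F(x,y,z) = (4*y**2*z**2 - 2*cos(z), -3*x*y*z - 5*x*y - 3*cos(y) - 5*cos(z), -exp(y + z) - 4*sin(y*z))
-3*x*z - 5*x - 4*y*cos(y*z) - exp(y + z) + 3*sin(y)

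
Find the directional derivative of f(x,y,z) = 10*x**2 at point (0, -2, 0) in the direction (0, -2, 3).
0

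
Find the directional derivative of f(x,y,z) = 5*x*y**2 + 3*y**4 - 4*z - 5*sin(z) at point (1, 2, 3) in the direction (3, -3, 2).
-sqrt(22)*(5*cos(3) + 148)/11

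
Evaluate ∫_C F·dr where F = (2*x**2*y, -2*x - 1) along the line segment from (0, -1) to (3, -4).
-93/2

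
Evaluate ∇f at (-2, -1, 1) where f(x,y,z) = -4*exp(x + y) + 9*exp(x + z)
((-4 + 9*exp(2))*exp(-3), -4*exp(-3), 9*exp(-1))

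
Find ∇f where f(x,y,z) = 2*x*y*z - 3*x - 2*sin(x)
(2*y*z - 2*cos(x) - 3, 2*x*z, 2*x*y)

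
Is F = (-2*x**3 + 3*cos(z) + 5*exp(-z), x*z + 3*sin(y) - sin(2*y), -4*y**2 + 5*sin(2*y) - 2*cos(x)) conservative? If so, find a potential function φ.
No, ∇×F = (-x - 8*y + 10*cos(2*y), -2*sin(x) - 3*sin(z) - 5*exp(-z), z) ≠ 0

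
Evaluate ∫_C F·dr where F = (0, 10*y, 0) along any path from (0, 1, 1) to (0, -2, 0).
15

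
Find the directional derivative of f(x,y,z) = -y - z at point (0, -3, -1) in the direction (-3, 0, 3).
-sqrt(2)/2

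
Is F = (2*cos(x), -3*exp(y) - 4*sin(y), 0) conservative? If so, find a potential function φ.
Yes, F is conservative. φ = -3*exp(y) + 2*sin(x) + 4*cos(y)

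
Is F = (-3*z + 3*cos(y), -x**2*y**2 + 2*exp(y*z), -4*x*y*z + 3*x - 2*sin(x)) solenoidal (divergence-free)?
No, ∇·F = -2*x**2*y - 4*x*y + 2*z*exp(y*z)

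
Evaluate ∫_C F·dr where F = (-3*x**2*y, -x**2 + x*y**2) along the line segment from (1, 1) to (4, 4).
-297/2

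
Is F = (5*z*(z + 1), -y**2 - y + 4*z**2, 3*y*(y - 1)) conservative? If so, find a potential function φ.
No, ∇×F = (6*y - 8*z - 3, 10*z + 5, 0) ≠ 0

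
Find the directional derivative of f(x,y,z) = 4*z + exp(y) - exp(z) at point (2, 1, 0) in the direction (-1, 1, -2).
sqrt(6)*(-6 + E)/6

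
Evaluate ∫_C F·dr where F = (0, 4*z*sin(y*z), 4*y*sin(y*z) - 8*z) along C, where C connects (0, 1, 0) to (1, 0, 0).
0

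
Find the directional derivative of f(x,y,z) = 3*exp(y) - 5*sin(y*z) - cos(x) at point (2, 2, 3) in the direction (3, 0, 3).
sqrt(2)*(-10*cos(6) + sin(2))/2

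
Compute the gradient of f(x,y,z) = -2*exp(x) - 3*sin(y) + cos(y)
(-2*exp(x), -sin(y) - 3*cos(y), 0)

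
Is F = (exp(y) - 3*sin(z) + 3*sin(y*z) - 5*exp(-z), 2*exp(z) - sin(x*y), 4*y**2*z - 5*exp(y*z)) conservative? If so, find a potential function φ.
No, ∇×F = (8*y*z - 5*z*exp(y*z) - 2*exp(z), 3*y*cos(y*z) - 3*cos(z) + 5*exp(-z), -y*cos(x*y) - 3*z*cos(y*z) - exp(y)) ≠ 0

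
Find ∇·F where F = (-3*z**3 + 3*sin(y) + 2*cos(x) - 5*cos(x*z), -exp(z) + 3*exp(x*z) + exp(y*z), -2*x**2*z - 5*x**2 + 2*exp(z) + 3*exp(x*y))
-2*x**2 + z*exp(y*z) + 5*z*sin(x*z) + 2*exp(z) - 2*sin(x)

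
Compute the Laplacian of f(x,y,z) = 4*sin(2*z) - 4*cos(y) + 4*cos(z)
-16*sin(2*z) + 4*cos(y) - 4*cos(z)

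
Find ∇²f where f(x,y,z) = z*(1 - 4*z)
-8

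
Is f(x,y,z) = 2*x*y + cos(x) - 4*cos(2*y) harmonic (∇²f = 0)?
No, ∇²f = -cos(x) + 16*cos(2*y)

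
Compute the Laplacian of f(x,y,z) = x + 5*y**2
10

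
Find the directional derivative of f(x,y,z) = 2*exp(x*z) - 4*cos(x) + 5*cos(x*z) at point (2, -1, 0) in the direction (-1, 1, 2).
2*sqrt(6)*(2 - sin(2))/3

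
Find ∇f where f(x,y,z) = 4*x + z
(4, 0, 1)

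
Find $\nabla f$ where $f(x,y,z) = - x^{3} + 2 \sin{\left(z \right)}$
(-3*x**2, 0, 2*cos(z))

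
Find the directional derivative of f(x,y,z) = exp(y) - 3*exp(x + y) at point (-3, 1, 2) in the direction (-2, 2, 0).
sqrt(2)*E/2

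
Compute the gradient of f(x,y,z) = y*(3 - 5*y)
(0, 3 - 10*y, 0)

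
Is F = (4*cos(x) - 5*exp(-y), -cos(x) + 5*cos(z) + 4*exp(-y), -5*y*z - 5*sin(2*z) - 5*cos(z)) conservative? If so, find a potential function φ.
No, ∇×F = (-5*z + 5*sin(z), 0, sin(x) - 5*exp(-y)) ≠ 0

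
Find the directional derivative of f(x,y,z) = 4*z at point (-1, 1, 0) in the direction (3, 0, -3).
-2*sqrt(2)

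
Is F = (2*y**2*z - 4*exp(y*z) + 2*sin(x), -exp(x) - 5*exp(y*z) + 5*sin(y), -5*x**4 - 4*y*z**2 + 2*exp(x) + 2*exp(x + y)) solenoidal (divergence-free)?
No, ∇·F = -8*y*z - 5*z*exp(y*z) + 2*cos(x) + 5*cos(y)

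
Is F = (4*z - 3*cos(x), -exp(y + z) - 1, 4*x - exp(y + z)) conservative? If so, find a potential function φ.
Yes, F is conservative. φ = 4*x*z - y - exp(y + z) - 3*sin(x)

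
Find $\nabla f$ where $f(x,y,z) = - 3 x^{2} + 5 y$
(-6*x, 5, 0)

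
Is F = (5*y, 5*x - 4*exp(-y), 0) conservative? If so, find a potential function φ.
Yes, F is conservative. φ = 5*x*y + 4*exp(-y)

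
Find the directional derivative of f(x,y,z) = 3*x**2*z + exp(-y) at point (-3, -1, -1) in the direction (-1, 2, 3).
sqrt(14)*(63 - 2*E)/14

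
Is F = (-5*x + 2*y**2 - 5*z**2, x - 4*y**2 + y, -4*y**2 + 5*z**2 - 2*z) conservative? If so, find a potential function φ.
No, ∇×F = (-8*y, -10*z, 1 - 4*y) ≠ 0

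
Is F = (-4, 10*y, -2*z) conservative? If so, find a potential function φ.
Yes, F is conservative. φ = -4*x + 5*y**2 - z**2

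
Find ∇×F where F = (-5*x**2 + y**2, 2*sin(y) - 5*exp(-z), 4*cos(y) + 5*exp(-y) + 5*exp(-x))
(-4*sin(y) - 5*exp(-z) - 5*exp(-y), 5*exp(-x), -2*y)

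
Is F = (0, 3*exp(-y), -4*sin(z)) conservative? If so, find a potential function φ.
Yes, F is conservative. φ = 4*cos(z) - 3*exp(-y)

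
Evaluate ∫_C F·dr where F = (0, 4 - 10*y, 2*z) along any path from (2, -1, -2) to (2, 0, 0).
5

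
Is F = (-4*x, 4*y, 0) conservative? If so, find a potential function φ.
Yes, F is conservative. φ = -2*x**2 + 2*y**2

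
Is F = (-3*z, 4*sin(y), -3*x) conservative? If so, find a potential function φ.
Yes, F is conservative. φ = -3*x*z - 4*cos(y)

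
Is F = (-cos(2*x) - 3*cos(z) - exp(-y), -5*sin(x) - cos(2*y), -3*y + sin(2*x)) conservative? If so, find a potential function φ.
No, ∇×F = (-3, 3*sin(z) - 2*cos(2*x), -5*cos(x) - exp(-y)) ≠ 0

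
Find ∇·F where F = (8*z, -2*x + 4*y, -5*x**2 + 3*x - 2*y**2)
4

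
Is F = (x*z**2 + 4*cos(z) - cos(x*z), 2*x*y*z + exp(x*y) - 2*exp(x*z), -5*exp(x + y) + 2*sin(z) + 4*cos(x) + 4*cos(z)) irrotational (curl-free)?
No, ∇×F = (-2*x*y + 2*x*exp(x*z) - 5*exp(x + y), 2*x*z + x*sin(x*z) + 5*exp(x + y) + 4*sin(x) - 4*sin(z), 2*y*z + y*exp(x*y) - 2*z*exp(x*z))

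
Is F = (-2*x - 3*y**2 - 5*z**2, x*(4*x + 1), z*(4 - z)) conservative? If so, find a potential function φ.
No, ∇×F = (0, -10*z, 8*x + 6*y + 1) ≠ 0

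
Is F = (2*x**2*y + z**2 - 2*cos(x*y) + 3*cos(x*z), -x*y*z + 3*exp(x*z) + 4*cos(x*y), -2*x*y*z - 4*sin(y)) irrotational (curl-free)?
No, ∇×F = (x*y - 2*x*z - 3*x*exp(x*z) - 4*cos(y), -3*x*sin(x*z) + 2*y*z + 2*z, -2*x**2 - 2*x*sin(x*y) - y*z - 4*y*sin(x*y) + 3*z*exp(x*z))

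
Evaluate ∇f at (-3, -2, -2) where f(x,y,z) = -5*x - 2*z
(-5, 0, -2)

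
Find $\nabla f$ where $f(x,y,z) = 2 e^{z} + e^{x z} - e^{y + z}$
(z*exp(x*z), -exp(y + z), x*exp(x*z) + 2*exp(z) - exp(y + z))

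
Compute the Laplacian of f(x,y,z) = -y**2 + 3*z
-2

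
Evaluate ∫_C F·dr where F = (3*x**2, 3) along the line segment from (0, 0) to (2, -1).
5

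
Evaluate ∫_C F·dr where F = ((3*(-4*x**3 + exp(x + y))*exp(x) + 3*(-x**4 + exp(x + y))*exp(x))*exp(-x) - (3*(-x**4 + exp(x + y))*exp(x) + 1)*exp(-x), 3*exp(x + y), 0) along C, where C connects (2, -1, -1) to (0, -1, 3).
-6*sinh(1) - cosh(2) + sinh(2) + 49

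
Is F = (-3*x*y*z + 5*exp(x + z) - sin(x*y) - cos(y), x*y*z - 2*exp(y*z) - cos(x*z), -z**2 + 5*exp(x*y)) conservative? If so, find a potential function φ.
No, ∇×F = (-x*y + 5*x*exp(x*y) - x*sin(x*z) + 2*y*exp(y*z), -3*x*y - 5*y*exp(x*y) + 5*exp(x + z), 3*x*z + x*cos(x*y) + y*z + z*sin(x*z) - sin(y)) ≠ 0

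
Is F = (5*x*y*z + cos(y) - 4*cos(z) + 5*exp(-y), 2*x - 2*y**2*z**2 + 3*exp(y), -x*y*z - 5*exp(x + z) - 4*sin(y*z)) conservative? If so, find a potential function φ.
No, ∇×F = (z*(-x + 4*y**2 - 4*cos(y*z)), 5*x*y + y*z + 5*exp(x + z) + 4*sin(z), -5*x*z + sin(y) + 2 + 5*exp(-y)) ≠ 0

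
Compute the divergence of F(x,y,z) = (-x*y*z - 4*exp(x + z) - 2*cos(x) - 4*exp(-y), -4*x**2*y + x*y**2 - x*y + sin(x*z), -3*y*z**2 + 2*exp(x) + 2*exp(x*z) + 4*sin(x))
-4*x**2 + 2*x*y + 2*x*exp(x*z) - x - 7*y*z - 4*exp(x + z) + 2*sin(x)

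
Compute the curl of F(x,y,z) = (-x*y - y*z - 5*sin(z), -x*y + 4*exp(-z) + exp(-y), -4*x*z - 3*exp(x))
(4*exp(-z), -y + 4*z + 3*exp(x) - 5*cos(z), x - y + z)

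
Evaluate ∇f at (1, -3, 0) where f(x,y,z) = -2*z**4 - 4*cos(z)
(0, 0, 0)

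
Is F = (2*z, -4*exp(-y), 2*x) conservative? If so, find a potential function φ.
Yes, F is conservative. φ = 2*x*z + 4*exp(-y)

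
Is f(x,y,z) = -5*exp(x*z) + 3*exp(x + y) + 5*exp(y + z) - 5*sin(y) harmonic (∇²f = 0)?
No, ∇²f = -5*x**2*exp(x*z) - 5*z**2*exp(x*z) + 6*exp(x + y) + 10*exp(y + z) + 5*sin(y)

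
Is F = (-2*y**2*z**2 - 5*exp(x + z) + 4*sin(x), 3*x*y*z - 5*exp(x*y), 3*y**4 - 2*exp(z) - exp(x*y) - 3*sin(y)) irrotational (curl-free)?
No, ∇×F = (-3*x*y - x*exp(x*y) + 12*y**3 - 3*cos(y), -4*y**2*z + y*exp(x*y) - 5*exp(x + z), y*(4*z**2 + 3*z - 5*exp(x*y)))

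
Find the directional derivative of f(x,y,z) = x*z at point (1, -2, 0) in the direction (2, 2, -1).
-1/3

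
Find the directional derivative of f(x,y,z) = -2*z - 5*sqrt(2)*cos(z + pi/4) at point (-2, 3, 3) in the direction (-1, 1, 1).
sqrt(3)*(5*sqrt(2)*sin(pi/4 + 3) - 2)/3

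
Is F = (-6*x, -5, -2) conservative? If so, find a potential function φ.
Yes, F is conservative. φ = -3*x**2 - 5*y - 2*z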